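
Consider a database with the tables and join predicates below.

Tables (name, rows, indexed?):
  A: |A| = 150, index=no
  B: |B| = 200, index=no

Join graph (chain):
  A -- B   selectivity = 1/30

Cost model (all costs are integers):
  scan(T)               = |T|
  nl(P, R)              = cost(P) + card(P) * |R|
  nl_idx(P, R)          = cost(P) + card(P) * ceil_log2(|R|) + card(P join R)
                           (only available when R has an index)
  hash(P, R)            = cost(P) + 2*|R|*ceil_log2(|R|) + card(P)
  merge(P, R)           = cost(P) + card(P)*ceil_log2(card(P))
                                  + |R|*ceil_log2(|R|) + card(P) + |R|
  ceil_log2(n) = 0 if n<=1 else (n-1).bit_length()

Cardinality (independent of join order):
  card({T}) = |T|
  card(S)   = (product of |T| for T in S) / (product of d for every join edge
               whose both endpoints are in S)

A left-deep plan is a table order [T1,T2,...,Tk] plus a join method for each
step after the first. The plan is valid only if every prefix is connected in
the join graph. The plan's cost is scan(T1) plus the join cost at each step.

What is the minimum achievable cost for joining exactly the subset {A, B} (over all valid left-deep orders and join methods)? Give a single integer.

Selinger DP over subsets of {A,B}:
  {A}: scan cost=150, card=150
  {B}: scan cost=200, card=200
  {AB}: card=1000; try (A,hash)→2800, (B,merge)→3300, (A,merge)→3350, (B,hash)→3500, (B,nl)→30150, (A,nl)→30200; best=2800 via (A,hash)

2800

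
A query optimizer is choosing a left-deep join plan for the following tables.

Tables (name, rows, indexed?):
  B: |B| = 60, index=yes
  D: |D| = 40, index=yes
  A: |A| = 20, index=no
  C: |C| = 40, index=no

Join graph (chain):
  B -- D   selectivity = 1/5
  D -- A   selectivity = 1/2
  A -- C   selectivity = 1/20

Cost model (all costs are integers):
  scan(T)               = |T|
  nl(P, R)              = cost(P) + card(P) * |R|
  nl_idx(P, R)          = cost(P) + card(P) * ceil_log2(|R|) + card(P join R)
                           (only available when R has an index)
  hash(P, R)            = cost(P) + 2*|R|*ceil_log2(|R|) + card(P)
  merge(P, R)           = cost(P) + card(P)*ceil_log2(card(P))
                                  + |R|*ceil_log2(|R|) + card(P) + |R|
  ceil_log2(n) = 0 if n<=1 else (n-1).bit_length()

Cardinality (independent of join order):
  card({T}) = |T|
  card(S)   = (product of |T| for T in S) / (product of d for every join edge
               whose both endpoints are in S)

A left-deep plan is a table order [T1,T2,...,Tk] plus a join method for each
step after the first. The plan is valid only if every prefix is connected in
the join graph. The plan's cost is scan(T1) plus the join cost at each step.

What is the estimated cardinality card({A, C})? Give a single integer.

Tables in S: A(20), C(40)
Edges inside S: A-C(d=20)
numerator = 20 * 40 = 800
denominator = 20 = 20
card(S) = 800 / 20 = 40

40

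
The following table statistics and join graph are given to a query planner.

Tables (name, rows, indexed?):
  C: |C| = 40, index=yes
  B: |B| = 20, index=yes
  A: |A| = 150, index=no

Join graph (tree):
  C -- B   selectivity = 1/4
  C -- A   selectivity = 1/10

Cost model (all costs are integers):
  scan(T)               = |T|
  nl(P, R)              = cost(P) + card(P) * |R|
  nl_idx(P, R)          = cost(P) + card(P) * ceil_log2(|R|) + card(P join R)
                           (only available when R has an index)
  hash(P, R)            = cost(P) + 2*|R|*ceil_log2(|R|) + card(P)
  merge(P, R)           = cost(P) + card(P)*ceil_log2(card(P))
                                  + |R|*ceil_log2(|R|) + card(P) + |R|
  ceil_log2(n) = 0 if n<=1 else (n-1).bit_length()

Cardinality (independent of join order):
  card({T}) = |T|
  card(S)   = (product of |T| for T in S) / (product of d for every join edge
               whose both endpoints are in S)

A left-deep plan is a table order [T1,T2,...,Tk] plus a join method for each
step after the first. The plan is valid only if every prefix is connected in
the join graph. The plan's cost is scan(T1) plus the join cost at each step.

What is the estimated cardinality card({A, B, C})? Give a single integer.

3000

Tables in S: A(150), B(20), C(40)
Edges inside S: C-B(d=4), C-A(d=10)
numerator = 150 * 20 * 40 = 120000
denominator = 4 * 10 = 40
card(S) = 120000 / 40 = 3000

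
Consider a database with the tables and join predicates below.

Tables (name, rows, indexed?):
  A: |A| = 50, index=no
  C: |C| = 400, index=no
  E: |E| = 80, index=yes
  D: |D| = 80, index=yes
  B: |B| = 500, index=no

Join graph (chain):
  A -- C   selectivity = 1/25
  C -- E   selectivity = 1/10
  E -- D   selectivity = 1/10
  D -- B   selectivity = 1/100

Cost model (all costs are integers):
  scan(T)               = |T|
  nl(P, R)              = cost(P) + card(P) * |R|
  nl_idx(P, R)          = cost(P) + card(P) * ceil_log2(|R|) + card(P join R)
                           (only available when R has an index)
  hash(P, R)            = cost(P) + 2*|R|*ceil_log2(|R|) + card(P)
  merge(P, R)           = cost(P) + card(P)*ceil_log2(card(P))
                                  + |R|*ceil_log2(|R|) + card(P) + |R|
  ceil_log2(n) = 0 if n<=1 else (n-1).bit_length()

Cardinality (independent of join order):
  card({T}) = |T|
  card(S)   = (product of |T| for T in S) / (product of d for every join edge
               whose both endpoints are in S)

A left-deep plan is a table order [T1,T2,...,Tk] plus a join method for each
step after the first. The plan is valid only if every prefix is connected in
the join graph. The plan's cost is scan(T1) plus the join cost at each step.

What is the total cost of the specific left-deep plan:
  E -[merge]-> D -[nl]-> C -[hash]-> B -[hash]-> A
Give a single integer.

420560

step 1: scan E: cost=80, card=80
step 2: join D via merge
    card(P join D) = 80*80/(10) = 640
    cost = 80 + 80*7 + 80*7 + 80 + 80 = 1360
step 3: join C via nl
    card(P join C) = 640*400/(10) = 25600
    cost = 1360 + 640*400 = 257360
step 4: join B via hash
    card(P join B) = 25600*500/(100) = 128000
    cost = 257360 + 2*500*9 + 25600 = 291960
step 5: join A via hash
    card(P join A) = 128000*50/(25) = 256000
    cost = 291960 + 2*50*6 + 128000 = 420560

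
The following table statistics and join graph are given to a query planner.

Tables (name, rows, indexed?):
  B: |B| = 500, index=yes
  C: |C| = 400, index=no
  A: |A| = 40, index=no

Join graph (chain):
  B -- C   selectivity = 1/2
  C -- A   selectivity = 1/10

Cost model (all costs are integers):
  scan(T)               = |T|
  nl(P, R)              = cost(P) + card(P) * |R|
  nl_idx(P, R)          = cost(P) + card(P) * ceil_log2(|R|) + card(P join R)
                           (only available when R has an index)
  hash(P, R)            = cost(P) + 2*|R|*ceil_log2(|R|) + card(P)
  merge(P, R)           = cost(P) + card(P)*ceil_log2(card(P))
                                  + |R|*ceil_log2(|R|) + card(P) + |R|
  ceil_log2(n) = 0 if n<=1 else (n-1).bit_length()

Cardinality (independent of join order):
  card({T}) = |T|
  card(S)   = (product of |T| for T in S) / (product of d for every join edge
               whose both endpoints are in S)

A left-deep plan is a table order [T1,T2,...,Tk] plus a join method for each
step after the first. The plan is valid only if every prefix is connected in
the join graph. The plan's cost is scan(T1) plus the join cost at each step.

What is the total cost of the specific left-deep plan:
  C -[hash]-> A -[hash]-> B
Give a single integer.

step 1: scan C: cost=400, card=400
step 2: join A via hash
    card(P join A) = 400*40/(10) = 1600
    cost = 400 + 2*40*6 + 400 = 1280
step 3: join B via hash
    card(P join B) = 1600*500/(2) = 400000
    cost = 1280 + 2*500*9 + 1600 = 11880

11880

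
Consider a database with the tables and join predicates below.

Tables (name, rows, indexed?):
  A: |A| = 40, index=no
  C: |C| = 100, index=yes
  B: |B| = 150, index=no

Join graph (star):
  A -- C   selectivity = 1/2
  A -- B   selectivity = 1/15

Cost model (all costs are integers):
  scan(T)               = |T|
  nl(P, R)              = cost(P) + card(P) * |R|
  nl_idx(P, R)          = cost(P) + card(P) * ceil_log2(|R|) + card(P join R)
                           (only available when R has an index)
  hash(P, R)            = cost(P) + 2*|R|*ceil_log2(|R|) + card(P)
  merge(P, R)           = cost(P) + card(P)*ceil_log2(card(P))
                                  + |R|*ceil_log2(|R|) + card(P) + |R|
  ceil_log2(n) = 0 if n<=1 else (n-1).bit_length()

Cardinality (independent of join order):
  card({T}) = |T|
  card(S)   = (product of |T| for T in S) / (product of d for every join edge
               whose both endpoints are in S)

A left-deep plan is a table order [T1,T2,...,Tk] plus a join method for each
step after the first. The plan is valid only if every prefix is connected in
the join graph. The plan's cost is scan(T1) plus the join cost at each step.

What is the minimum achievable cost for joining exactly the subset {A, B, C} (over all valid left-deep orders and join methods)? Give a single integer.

2580

Selinger DP over subsets of {A,B,C}:
  {A}: scan cost=40, card=40
  {C}: scan cost=100, card=100
  {B}: scan cost=150, card=150
  {AC}: card=2000; try (A,hash)→680, (C,merge)→1120, (A,merge)→1180, (C,hash)→1480, (C,nl_idx)→2320, (C,nl)→4040 …(+1); best=680 via (A,hash)
  {AB}: card=400; try (A,hash)→780, (B,merge)→1670, (A,merge)→1780, (B,hash)→2480, (B,nl)→6040, (A,nl)→6150; best=780 via (A,hash)
  {ABC}: card=20000; try (C,hash)→2580, (B,hash)→5080, (C,merge)→5580, (C,nl_idx)→23580, (B,merge)→26030, (C,nl)→40780 …(+1); best=2580 via (C,hash)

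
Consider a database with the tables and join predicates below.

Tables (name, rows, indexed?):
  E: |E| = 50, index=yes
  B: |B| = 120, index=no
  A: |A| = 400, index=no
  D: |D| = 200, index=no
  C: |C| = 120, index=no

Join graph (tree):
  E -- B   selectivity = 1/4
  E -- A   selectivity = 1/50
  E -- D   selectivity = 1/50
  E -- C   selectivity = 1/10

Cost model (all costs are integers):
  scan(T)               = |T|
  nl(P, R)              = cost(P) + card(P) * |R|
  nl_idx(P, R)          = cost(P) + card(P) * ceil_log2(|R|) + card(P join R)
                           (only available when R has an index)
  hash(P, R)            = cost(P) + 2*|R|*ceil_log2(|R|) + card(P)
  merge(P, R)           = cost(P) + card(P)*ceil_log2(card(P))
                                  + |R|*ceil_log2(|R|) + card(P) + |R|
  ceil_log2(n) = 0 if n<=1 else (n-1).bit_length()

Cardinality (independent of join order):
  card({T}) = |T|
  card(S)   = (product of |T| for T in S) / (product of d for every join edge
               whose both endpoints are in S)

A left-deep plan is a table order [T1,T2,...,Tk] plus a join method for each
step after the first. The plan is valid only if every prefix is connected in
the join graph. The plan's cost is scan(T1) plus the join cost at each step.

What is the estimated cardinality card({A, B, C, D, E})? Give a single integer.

Tables in S: A(400), B(120), C(120), D(200), E(50)
Edges inside S: E-B(d=4), E-A(d=50), E-D(d=50), E-C(d=10)
numerator = 400 * 120 * 120 * 200 * 50 = 57600000000
denominator = 4 * 50 * 50 * 10 = 100000
card(S) = 57600000000 / 100000 = 576000

576000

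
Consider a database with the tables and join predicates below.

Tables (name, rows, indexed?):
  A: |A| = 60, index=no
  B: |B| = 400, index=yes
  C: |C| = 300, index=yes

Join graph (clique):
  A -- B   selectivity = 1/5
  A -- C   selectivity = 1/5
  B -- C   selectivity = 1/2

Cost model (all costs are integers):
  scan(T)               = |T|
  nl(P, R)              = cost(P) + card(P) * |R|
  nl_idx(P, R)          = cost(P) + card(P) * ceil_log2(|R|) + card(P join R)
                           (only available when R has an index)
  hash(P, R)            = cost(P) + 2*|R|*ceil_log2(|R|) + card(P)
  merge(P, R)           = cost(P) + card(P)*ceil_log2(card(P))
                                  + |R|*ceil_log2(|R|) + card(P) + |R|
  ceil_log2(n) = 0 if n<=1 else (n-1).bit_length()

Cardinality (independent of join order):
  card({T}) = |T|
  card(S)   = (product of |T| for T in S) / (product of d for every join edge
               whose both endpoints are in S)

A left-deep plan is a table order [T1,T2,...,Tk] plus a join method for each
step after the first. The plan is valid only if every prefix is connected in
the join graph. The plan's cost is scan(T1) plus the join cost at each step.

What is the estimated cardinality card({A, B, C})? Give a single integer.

Tables in S: A(60), B(400), C(300)
Edges inside S: A-B(d=5), A-C(d=5), B-C(d=2)
numerator = 60 * 400 * 300 = 7200000
denominator = 5 * 5 * 2 = 50
card(S) = 7200000 / 50 = 144000

144000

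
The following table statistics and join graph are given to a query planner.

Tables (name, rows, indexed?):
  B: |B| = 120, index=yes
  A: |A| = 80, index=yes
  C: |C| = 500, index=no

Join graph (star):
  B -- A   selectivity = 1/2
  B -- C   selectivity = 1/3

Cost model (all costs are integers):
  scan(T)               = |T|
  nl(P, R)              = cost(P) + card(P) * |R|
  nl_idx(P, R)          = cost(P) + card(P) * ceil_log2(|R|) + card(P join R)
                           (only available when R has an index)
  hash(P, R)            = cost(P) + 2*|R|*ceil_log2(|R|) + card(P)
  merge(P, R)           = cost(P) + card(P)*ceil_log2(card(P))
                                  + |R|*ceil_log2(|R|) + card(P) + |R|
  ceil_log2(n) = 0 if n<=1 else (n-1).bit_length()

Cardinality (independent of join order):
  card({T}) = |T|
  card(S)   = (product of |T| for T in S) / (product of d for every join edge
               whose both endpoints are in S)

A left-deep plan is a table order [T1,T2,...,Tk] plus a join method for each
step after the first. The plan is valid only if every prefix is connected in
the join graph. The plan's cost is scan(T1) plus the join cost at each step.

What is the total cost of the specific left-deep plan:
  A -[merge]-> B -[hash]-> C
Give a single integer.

15480

step 1: scan A: cost=80, card=80
step 2: join B via merge
    card(P join B) = 80*120/(2) = 4800
    cost = 80 + 80*7 + 120*7 + 80 + 120 = 1680
step 3: join C via hash
    card(P join C) = 4800*500/(3) = 800000
    cost = 1680 + 2*500*9 + 4800 = 15480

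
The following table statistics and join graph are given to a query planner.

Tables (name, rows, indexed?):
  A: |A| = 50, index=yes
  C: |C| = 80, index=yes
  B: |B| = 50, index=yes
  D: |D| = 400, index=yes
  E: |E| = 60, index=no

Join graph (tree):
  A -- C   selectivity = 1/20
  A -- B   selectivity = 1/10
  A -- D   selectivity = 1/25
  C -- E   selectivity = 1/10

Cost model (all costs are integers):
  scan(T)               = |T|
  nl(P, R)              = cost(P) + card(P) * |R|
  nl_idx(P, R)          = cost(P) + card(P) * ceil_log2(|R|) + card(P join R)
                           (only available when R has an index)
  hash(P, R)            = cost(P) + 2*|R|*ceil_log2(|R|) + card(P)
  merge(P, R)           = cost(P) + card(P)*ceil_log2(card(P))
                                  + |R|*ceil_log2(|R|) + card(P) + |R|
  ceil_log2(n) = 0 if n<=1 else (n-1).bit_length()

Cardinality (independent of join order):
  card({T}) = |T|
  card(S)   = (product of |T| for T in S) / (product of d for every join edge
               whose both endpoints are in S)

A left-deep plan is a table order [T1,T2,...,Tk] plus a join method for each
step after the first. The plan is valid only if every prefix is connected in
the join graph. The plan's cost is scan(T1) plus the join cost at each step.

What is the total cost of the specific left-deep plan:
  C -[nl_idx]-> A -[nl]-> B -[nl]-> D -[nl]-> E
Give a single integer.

step 1: scan C: cost=80, card=80
step 2: join A via nl_idx
    card(P join A) = 80*50/(20) = 200
    cost = 80 + 80*6 + 200 = 760
step 3: join B via nl
    card(P join B) = 200*50/(10) = 1000
    cost = 760 + 200*50 = 10760
step 4: join D via nl
    card(P join D) = 1000*400/(25) = 16000
    cost = 10760 + 1000*400 = 410760
step 5: join E via nl
    card(P join E) = 16000*60/(10) = 96000
    cost = 410760 + 16000*60 = 1370760

1370760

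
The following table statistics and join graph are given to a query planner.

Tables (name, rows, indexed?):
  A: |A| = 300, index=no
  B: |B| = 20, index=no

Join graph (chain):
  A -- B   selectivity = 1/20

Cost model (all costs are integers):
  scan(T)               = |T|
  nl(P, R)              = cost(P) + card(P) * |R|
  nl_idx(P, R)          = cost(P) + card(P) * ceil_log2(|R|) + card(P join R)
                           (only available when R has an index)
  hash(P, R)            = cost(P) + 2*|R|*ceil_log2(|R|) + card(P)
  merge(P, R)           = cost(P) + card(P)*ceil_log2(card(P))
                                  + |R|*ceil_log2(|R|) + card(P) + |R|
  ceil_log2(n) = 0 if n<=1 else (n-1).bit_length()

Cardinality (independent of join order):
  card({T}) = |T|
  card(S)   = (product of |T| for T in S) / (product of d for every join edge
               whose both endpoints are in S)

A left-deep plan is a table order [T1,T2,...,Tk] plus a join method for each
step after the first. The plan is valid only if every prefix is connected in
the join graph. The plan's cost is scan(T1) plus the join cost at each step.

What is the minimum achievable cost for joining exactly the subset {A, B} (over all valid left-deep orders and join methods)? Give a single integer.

800

Selinger DP over subsets of {A,B}:
  {A}: scan cost=300, card=300
  {B}: scan cost=20, card=20
  {AB}: card=300; try (B,hash)→800, (A,merge)→3140, (B,merge)→3420, (A,hash)→5440, (A,nl)→6020, (B,nl)→6300; best=800 via (B,hash)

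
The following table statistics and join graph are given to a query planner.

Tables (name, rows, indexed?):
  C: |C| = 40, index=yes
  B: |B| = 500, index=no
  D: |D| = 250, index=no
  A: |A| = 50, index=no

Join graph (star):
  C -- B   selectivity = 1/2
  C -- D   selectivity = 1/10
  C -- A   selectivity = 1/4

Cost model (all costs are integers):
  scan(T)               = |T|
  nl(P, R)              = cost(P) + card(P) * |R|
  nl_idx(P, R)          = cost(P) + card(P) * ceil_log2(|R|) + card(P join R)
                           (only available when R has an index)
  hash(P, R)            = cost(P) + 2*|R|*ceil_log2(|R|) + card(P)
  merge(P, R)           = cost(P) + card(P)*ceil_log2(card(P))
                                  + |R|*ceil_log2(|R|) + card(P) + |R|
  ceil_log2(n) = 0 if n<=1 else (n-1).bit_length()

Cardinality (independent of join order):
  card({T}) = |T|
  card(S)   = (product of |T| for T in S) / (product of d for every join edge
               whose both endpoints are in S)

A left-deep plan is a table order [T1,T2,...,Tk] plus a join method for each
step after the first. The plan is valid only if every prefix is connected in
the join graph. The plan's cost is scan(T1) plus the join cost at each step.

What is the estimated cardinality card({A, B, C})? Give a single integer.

125000

Tables in S: A(50), B(500), C(40)
Edges inside S: C-B(d=2), C-A(d=4)
numerator = 50 * 500 * 40 = 1000000
denominator = 2 * 4 = 8
card(S) = 1000000 / 8 = 125000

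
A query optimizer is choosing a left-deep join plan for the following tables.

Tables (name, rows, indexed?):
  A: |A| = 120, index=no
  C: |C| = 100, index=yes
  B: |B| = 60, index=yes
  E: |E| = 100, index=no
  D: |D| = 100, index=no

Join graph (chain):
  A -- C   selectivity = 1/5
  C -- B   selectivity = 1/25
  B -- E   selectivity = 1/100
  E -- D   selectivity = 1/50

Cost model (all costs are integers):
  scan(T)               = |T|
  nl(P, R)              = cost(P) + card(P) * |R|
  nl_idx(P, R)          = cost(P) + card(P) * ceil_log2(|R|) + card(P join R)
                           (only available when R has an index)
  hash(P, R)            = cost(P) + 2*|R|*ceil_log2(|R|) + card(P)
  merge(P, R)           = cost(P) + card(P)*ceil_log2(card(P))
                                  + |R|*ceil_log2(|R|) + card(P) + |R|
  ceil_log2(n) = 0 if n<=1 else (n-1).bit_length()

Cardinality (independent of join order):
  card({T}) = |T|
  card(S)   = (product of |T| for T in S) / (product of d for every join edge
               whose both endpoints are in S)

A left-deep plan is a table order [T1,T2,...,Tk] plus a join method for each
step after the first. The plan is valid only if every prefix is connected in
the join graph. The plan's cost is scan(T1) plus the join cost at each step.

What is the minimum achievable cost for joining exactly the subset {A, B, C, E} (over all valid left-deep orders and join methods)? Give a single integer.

Selinger DP over subsets of {A,B,C,E}:
  {A}: scan cost=120, card=120
  {C}: scan cost=100, card=100
  {B}: scan cost=60, card=60
  {E}: scan cost=100, card=100
  {AC}: card=2400; try (C,hash)→1640, (A,merge)→1860, (C,merge)→1880, (A,hash)→1880, (C,nl_idx)→3360, (A,nl)→12100 …(+1); best=1640 via (C,hash)
  {BC}: card=240; try (C,nl_idx)→720, (B,hash)→920, (B,nl_idx)→940, (C,merge)→1280, (B,merge)→1320, (C,hash)→1520 …(+2); best=720 via (C,nl_idx)
  {BE}: card=60; try (B,nl_idx)→760, (B,hash)→920, (E,merge)→1280, (B,merge)→1320, (E,hash)→1520, (E,nl)→6060 …(+1); best=760 via (B,nl_idx)
  {ABC}: card=5760; try (A,hash)→2640, (A,merge)→3840, (B,hash)→4760, (B,nl_idx)→21800, (A,nl)→29520, (B,merge)→33260 …(+1); best=2640 via (A,hash)
  {BCE}: card=240; try (C,nl_idx)→1420, (C,merge)→1980, (C,hash)→2220, (E,hash)→2360, (E,merge)→3680, (C,nl)→6760 …(+1); best=1420 via (C,nl_idx)
  {ABCE}: card=5760; try (A,hash)→3340, (A,merge)→4540, (E,hash)→9800, (A,nl)→30220, (E,merge)→84080, (E,nl)→578640; best=3340 via (A,hash)

3340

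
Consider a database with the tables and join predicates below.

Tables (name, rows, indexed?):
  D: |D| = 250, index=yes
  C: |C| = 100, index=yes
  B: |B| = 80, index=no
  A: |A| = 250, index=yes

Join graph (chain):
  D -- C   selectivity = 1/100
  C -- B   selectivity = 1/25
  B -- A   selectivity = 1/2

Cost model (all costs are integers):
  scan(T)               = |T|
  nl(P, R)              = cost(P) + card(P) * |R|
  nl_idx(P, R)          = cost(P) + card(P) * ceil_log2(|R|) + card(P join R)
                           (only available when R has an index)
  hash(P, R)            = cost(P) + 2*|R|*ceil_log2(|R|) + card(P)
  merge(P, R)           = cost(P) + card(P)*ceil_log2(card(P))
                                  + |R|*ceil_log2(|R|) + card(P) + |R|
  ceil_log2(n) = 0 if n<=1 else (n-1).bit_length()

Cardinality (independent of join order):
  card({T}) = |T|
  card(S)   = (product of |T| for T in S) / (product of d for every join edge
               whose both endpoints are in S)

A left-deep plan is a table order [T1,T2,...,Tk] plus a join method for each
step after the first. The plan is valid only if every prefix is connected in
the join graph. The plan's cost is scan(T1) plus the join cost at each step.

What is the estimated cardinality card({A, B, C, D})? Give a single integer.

100000

Tables in S: A(250), B(80), C(100), D(250)
Edges inside S: D-C(d=100), C-B(d=25), B-A(d=2)
numerator = 250 * 80 * 100 * 250 = 500000000
denominator = 100 * 25 * 2 = 5000
card(S) = 500000000 / 5000 = 100000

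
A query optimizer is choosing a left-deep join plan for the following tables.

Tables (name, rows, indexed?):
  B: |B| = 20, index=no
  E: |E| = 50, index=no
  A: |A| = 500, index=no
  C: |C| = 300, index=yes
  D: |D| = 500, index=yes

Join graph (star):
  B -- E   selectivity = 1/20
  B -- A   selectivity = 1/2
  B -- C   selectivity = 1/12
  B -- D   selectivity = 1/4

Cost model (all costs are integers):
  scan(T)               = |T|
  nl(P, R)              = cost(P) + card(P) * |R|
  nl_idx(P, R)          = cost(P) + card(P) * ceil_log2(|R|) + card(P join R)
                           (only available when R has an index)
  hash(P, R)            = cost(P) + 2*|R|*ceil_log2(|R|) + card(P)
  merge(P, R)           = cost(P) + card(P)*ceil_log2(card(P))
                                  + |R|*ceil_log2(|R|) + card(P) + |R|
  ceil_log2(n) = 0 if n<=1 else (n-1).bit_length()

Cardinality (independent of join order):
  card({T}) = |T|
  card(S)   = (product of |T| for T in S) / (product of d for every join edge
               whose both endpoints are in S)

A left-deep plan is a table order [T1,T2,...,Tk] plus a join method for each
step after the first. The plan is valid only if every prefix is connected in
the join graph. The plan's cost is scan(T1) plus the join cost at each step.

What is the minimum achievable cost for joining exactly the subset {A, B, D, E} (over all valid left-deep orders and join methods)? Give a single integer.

Selinger DP over subsets of {A,B,D,E}:
  {B}: scan cost=20, card=20
  {E}: scan cost=50, card=50
  {A}: scan cost=500, card=500
  {D}: scan cost=500, card=500
  {BE}: card=50; try (B,hash)→300, (E,merge)→490, (B,merge)→520, (E,hash)→640, (E,nl)→1020, (B,nl)→1050; best=300 via (B,hash)
  {AB}: card=5000; try (B,hash)→1200, (A,merge)→5140, (B,merge)→5620, (A,hash)→9040, (A,nl)→10020, (B,nl)→10500; best=1200 via (B,hash)
  {BD}: card=2500; try (B,hash)→1200, (D,nl_idx)→2700, (D,merge)→5140, (B,merge)→5620, (D,hash)→9040, (D,nl)→10020 …(+1); best=1200 via (B,hash)
  {ABE}: card=12500; try (A,merge)→5650, (E,hash)→6800, (A,hash)→9350, (A,nl)→25300, (E,merge)→71550, (E,nl)→251200; best=5650 via (A,merge)
  {BDE}: card=6250; try (E,hash)→4300, (D,merge)→5650, (D,nl_idx)→7000, (D,hash)→9350, (D,nl)→25300, (E,merge)→34050 …(+1); best=4300 via (E,hash)
  {ABD}: card=625000; try (A,hash)→12700, (D,hash)→15200, (A,merge)→38700, (D,merge)→76200, (D,nl_idx)→671200, (A,nl)→1251200 …(+1); best=12700 via (A,hash)
  {ABDE}: card=1562500; try (A,hash)→19550, (D,hash)→27150, (A,merge)→96800, (D,merge)→198150, (E,hash)→638300, (D,nl_idx)→1680650 …(+4); best=19550 via (A,hash)

19550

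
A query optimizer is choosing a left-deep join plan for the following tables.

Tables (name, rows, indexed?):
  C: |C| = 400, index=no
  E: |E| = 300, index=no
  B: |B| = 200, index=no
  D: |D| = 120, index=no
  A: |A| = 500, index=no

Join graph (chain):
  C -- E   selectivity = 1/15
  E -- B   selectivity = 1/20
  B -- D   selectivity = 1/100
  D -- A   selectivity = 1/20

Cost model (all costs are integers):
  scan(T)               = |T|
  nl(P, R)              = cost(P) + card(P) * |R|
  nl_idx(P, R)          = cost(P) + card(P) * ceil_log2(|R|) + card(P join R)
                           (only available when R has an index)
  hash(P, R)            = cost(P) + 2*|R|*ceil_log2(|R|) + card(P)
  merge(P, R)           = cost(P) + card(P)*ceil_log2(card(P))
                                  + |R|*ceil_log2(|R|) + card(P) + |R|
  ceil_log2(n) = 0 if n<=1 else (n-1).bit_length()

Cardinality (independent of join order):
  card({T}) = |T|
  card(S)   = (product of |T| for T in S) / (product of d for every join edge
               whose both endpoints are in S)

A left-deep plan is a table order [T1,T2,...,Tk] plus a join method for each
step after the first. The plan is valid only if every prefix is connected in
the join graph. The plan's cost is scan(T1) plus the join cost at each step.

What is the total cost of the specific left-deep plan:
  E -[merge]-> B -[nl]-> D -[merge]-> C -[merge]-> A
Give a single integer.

2148900

step 1: scan E: cost=300, card=300
step 2: join B via merge
    card(P join B) = 300*200/(20) = 3000
    cost = 300 + 300*9 + 200*8 + 300 + 200 = 5100
step 3: join D via nl
    card(P join D) = 3000*120/(100) = 3600
    cost = 5100 + 3000*120 = 365100
step 4: join C via merge
    card(P join C) = 3600*400/(15) = 96000
    cost = 365100 + 3600*12 + 400*9 + 3600 + 400 = 415900
step 5: join A via merge
    card(P join A) = 96000*500/(20) = 2400000
    cost = 415900 + 96000*17 + 500*9 + 96000 + 500 = 2148900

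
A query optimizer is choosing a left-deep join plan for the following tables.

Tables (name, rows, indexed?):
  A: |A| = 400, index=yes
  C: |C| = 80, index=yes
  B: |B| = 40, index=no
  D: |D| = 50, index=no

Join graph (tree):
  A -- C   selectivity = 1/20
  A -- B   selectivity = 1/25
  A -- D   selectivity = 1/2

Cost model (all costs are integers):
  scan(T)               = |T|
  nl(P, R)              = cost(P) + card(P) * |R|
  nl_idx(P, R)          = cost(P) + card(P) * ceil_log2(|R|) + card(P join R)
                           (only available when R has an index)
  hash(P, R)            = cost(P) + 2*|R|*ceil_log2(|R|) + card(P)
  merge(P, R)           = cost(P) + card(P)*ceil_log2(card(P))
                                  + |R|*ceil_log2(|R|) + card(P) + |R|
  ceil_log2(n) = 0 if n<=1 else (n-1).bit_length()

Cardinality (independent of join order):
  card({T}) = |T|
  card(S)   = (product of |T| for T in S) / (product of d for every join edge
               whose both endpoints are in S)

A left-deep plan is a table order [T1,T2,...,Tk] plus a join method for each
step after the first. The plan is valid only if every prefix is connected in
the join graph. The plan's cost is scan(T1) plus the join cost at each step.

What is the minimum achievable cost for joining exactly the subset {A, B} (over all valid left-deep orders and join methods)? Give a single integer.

1040

Selinger DP over subsets of {A,B}:
  {A}: scan cost=400, card=400
  {B}: scan cost=40, card=40
  {AB}: card=640; try (A,nl_idx)→1040, (B,hash)→1280, (A,merge)→4320, (B,merge)→4680, (A,hash)→7280, (A,nl)→16040 …(+1); best=1040 via (A,nl_idx)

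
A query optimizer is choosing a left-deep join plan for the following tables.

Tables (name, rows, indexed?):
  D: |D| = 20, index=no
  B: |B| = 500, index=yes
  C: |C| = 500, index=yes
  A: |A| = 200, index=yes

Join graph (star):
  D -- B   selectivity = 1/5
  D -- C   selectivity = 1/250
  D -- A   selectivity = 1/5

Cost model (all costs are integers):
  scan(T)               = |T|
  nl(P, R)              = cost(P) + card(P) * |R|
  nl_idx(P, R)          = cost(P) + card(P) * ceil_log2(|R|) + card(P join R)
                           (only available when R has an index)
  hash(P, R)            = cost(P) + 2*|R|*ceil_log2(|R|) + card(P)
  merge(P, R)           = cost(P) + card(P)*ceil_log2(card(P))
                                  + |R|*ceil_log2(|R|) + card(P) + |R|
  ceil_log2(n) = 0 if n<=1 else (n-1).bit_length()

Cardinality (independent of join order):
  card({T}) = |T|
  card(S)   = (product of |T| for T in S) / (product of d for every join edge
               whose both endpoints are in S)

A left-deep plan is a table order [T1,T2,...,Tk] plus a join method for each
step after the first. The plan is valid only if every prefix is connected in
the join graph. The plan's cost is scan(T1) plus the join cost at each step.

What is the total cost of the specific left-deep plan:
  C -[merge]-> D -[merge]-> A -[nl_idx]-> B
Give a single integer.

step 1: scan C: cost=500, card=500
step 2: join D via merge
    card(P join D) = 500*20/(250) = 40
    cost = 500 + 500*9 + 20*5 + 500 + 20 = 5620
step 3: join A via merge
    card(P join A) = 40*200/(5) = 1600
    cost = 5620 + 40*6 + 200*8 + 40 + 200 = 7700
step 4: join B via nl_idx
    card(P join B) = 1600*500/(5) = 160000
    cost = 7700 + 1600*9 + 160000 = 182100

182100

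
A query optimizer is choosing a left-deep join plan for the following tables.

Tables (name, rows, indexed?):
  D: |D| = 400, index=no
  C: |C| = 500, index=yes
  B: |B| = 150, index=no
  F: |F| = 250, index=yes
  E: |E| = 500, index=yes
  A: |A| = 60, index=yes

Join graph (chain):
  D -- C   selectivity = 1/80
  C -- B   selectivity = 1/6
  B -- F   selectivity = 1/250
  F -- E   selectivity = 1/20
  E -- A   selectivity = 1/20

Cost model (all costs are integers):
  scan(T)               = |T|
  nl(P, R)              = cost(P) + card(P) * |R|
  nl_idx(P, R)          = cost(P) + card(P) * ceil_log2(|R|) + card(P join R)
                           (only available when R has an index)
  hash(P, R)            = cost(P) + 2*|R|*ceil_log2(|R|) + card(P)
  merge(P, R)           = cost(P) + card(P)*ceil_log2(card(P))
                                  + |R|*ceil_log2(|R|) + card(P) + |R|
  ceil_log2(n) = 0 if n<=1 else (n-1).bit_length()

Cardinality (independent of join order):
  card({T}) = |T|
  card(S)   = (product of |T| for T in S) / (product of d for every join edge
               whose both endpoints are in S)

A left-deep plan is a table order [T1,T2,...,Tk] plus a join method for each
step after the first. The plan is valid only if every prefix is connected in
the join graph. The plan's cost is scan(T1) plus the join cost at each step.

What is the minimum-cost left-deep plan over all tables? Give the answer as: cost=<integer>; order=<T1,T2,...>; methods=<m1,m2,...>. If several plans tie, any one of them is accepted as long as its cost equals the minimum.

Selinger DP (subsets sized 1..n):
  {D}: scan cost=400, card=400
  {C}: scan cost=500, card=500
  {B}: scan cost=150, card=150
  {F}: scan cost=250, card=250
  {E}: scan cost=500, card=500
  {A}: scan cost=60, card=60
  {CD}: card=2500; try (C,nl_idx)→6500, (D,hash)→8200, (C,merge)→9400, (D,merge)→9500, (C,hash)→9800, (C,nl)→200400 …(+1); best=6500 via (C,nl_idx)
  {BC}: card=12500; try (B,hash)→3400, (C,merge)→6500, (B,merge)→6850, (C,hash)→9300, (C,nl_idx)→14000, (C,nl)→75150 …(+1); best=3400 via (B,hash)
  {BF}: card=150; try (F,nl_idx)→1500, (B,hash)→2900, (F,merge)→3750, (B,merge)→3850, (F,hash)→4300, (F,nl)→37650 …(+1); best=1500 via (F,nl_idx)
  {EF}: card=6250; try (F,hash)→5000, (E,merge)→7500, (F,merge)→7750, (E,nl_idx)→8750, (E,hash)→9500, (F,nl_idx)→10750 …(+2); best=5000 via (F,hash)
  {AE}: card=1500; try (A,hash)→1720, (E,nl_idx)→2100, (A,nl_idx)→5000, (E,merge)→5480, (A,merge)→5920, (E,hash)→9120 …(+2); best=1720 via (A,hash)
  {BCD}: card=62500; try (B,hash)→11400, (D,hash)→23100, (B,merge)→40350, (D,merge)→194900, (B,nl)→381500, (D,nl)→5003400; best=11400 via (B,hash)
  {BCF}: card=12500; try (C,merge)→7850, (C,hash)→10650, (C,nl_idx)→15350, (F,hash)→19900, (C,nl)→76500, (F,nl_idx)→115900 …(+2); best=7850 via (C,merge)
  {BEF}: card=3750; try (E,nl_idx)→6600, (E,merge)→7850, (E,hash)→10650, (B,hash)→13650, (E,nl)→76500, (B,merge)→93850 …(+1); best=6600 via (E,nl_idx)
  {AEF}: card=18750; try (F,hash)→7220, (A,hash)→11970, (F,merge)→21970, (F,nl_idx)→32470, (A,nl_idx)→61250, (A,merge)→92920 …(+2); best=7220 via (F,hash)
  {BCDF}: card=62500; try (D,hash)→27550, (F,hash)→77900, (D,merge)→199350, (F,nl_idx)→573900, (F,merge)→1076150, (D,nl)→5007850 …(+1); best=27550 via (D,hash)
  {BCEF}: card=312500; try (C,hash)→19350, (E,hash)→29350, (C,merge)→60350, (E,merge)→200350, (C,nl_idx)→352850, (E,nl_idx)→432850 …(+2); best=19350 via (C,hash)
  {ABEF}: card=11250; try (A,hash)→11070, (B,hash)→28370, (A,nl_idx)→40350, (A,merge)→55770, (A,nl)→231600, (B,merge)→308570 …(+1); best=11070 via (A,hash)
  {BCDEF}: card=1562500; try (E,hash)→99050, (D,hash)→339050, (E,merge)→1095050, (E,nl_idx)→2152550, (D,merge)→6273350, (E,nl)→31277550 …(+1); best=99050 via (E,hash)
  {ABCEF}: card=937500; try (C,hash)→31320, (C,merge)→184820, (A,hash)→332570, (C,nl_idx)→1049820, (A,nl_idx)→2831850, (C,nl)→5636070 …(+2); best=31320 via (C,hash)
  {ABCDEF}: card=4687500; try (D,hash)→976020, (A,hash)→1662270, (A,nl_idx)→14161550, (D,merge)→19722820, (A,merge)→34474470, (A,nl)→93849050 …(+1); best=976020 via (D,hash)

cost=976020; order=B,F,E,A,C,D; methods=nl_idx,nl_idx,hash,hash,hash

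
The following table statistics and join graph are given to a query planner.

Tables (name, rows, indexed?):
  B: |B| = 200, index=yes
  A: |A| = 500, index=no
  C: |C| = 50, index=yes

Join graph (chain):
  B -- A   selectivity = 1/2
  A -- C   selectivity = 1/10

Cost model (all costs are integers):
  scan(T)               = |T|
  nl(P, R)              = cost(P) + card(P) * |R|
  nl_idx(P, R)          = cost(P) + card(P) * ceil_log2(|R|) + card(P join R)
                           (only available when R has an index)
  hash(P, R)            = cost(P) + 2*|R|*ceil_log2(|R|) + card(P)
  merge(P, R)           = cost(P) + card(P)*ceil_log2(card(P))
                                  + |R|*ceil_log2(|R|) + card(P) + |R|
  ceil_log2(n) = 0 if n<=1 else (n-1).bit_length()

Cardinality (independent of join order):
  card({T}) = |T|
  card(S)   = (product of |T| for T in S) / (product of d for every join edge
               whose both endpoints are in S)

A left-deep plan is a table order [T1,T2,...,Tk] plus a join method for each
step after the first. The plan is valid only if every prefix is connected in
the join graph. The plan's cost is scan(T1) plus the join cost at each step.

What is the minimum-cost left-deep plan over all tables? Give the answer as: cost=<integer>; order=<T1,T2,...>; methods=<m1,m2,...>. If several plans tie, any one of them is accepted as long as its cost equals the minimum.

cost=7300; order=A,C,B; methods=hash,hash

Selinger DP (subsets sized 1..n):
  {B}: scan cost=200, card=200
  {A}: scan cost=500, card=500
  {C}: scan cost=50, card=50
  {AB}: card=50000; try (B,hash)→4200, (A,merge)→7000, (B,merge)→7300, (A,hash)→9400, (B,nl_idx)→54500, (A,nl)→100200 …(+1); best=4200 via (B,hash)
  {AC}: card=2500; try (C,hash)→1600, (A,merge)→5400, (C,merge)→5850, (C,nl_idx)→6000, (A,hash)→9100, (A,nl)→25050 …(+1); best=1600 via (C,hash)
  {ABC}: card=250000; try (B,hash)→7300, (B,merge)→35900, (C,hash)→54800, (B,nl_idx)→271600, (B,nl)→501600, (C,nl_idx)→554200 …(+2); best=7300 via (B,hash)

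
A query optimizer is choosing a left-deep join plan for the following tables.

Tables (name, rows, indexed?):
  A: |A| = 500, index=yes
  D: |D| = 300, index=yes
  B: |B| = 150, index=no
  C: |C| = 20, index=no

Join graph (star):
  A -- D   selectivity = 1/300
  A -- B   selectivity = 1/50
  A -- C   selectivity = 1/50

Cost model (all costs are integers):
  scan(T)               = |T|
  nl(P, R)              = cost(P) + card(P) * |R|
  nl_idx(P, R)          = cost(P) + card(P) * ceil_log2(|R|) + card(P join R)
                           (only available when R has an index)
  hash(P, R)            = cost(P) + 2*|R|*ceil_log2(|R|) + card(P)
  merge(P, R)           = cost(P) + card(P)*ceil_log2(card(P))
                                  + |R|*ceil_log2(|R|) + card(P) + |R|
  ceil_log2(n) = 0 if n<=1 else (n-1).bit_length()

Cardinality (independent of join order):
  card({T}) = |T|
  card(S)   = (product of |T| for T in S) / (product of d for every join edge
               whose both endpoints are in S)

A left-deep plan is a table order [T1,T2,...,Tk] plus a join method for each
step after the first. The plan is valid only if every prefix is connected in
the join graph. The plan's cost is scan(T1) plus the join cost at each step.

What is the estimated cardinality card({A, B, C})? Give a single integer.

Tables in S: A(500), B(150), C(20)
Edges inside S: A-B(d=50), A-C(d=50)
numerator = 500 * 150 * 20 = 1500000
denominator = 50 * 50 = 2500
card(S) = 1500000 / 2500 = 600

600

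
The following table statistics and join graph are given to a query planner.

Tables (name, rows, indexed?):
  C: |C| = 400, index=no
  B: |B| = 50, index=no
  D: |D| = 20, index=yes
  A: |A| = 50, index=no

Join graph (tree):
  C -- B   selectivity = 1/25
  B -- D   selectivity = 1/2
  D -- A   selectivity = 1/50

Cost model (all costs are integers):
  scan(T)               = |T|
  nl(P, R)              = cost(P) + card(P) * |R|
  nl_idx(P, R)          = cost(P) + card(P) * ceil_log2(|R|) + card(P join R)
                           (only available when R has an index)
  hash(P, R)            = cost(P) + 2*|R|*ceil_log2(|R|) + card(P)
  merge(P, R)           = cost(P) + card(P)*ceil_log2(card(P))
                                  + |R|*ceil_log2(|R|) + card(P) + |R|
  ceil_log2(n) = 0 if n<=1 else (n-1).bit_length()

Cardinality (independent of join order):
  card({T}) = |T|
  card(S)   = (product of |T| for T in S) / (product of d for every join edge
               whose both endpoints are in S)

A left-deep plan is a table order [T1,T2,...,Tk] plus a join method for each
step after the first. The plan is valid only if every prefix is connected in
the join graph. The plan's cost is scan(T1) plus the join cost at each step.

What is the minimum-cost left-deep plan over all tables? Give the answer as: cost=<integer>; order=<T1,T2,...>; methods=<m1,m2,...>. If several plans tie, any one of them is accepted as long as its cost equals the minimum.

Selinger DP (subsets sized 1..n):
  {C}: scan cost=400, card=400
  {B}: scan cost=50, card=50
  {D}: scan cost=20, card=20
  {A}: scan cost=50, card=50
  {BC}: card=800; try (B,hash)→1400, (C,merge)→4400, (B,merge)→4750, (C,hash)→7300, (C,nl)→20050, (B,nl)→20400; best=1400 via (B,hash)
  {BD}: card=500; try (D,hash)→300, (B,merge)→490, (D,merge)→520, (B,hash)→640, (D,nl_idx)→800, (B,nl)→1020 …(+1); best=300 via (D,hash)
  {AD}: card=20; try (D,hash)→300, (D,nl_idx)→320, (A,merge)→490, (D,merge)→520, (A,hash)→640, (A,nl)→1020 …(+1); best=300 via (D,hash)
  {BCD}: card=8000; try (D,hash)→2400, (C,hash)→8000, (C,merge)→9300, (D,merge)→10320, (D,nl_idx)→13400, (D,nl)→17400 …(+1); best=2400 via (D,hash)
  {ABD}: card=500; try (B,merge)→770, (B,hash)→920, (B,nl)→1300, (A,hash)→1400, (A,merge)→5650, (A,nl)→25300; best=770 via (B,merge)
  {ABCD}: card=8000; try (C,hash)→8470, (C,merge)→9770, (A,hash)→11000, (A,merge)→114750, (C,nl)→200770, (A,nl)→402400; best=8470 via (C,hash)

cost=8470; order=A,D,B,C; methods=hash,merge,hash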